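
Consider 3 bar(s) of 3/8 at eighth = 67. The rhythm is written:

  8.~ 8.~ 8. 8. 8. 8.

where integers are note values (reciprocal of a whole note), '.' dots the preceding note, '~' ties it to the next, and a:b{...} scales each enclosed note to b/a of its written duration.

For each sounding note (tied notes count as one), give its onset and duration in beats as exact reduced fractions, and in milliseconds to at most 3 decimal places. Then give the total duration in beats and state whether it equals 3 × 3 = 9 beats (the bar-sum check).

1) 0.0ms=0b +4029.851ms=9/2b
2) 4029.851ms=9/2b +1343.284ms=3/2b
3) 5373.134ms=6b +1343.284ms=3/2b
4) 6716.418ms=15/2b +1343.284ms=3/2b
Σ=9b of 9 (67bpm 3/8) — PASS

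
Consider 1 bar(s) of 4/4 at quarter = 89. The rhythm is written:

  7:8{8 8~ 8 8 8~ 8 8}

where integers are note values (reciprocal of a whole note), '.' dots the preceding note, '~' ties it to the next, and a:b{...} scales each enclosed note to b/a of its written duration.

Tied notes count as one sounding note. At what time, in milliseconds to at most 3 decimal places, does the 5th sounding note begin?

1. 0.0ms @ 0 + 385.233ms (4/7)
2. 385.233ms @ 4/7 + 770.465ms (8/7)
3. 1155.698ms @ 12/7 + 385.233ms (4/7)
4. 1540.931ms @ 16/7 + 770.465ms (8/7)
5. 2311.396ms @ 24/7 + 385.233ms (4/7)

note 5 onset = 24/7b = 2311.396ms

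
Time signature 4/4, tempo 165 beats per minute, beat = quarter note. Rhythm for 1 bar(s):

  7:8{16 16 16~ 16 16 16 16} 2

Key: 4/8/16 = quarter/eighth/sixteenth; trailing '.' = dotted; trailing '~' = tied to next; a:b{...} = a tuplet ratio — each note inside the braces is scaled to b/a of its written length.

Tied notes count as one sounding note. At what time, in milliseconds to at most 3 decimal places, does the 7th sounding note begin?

note 7 onset = 2b = 727.273ms

1. 0.0ms @ 0 + 103.896ms (2/7)
2. 103.896ms @ 2/7 + 103.896ms (2/7)
3. 207.792ms @ 4/7 + 207.792ms (4/7)
4. 415.584ms @ 8/7 + 103.896ms (2/7)
5. 519.481ms @ 10/7 + 103.896ms (2/7)
6. 623.377ms @ 12/7 + 103.896ms (2/7)
7. 727.273ms @ 2 + 727.273ms (2)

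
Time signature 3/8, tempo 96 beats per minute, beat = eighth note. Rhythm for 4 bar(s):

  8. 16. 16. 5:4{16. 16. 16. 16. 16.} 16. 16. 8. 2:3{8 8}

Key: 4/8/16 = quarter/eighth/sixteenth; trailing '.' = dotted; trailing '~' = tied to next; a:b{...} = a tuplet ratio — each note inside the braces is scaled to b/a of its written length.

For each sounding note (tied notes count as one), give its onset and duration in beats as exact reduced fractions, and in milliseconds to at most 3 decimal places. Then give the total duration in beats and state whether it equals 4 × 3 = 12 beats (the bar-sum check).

1) 0.0ms=0b +937.5ms=3/2b
2) 937.5ms=3/2b +468.75ms=3/4b
3) 1406.25ms=9/4b +468.75ms=3/4b
4) 1875.0ms=3b +375.0ms=3/5b
5) 2250.0ms=18/5b +375.0ms=3/5b
6) 2625.0ms=21/5b +375.0ms=3/5b
7) 3000.0ms=24/5b +375.0ms=3/5b
8) 3375.0ms=27/5b +375.0ms=3/5b
9) 3750.0ms=6b +468.75ms=3/4b
10) 4218.75ms=27/4b +468.75ms=3/4b
11) 4687.5ms=15/2b +937.5ms=3/2b
12) 5625.0ms=9b +937.5ms=3/2b
13) 6562.5ms=21/2b +937.5ms=3/2b
Σ=12b of 12 (96bpm 3/8) — PASS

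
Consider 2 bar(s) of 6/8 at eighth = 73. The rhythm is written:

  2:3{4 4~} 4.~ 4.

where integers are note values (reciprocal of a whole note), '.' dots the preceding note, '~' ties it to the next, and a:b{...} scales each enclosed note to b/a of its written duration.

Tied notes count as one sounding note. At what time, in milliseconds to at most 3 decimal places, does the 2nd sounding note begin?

note 2 onset = 3b = 2465.753ms

1. 0.0ms @ 0 + 2465.753ms (3)
2. 2465.753ms @ 3 + 7397.26ms (9)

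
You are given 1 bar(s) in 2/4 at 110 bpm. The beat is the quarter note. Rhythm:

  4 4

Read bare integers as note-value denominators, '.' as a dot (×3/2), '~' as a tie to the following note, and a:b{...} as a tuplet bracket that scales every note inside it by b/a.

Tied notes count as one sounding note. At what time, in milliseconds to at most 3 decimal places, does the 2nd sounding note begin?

1. 0.0ms @ 0 + 545.455ms (1)
2. 545.455ms @ 1 + 545.455ms (1)

note 2 onset = 1b = 545.455ms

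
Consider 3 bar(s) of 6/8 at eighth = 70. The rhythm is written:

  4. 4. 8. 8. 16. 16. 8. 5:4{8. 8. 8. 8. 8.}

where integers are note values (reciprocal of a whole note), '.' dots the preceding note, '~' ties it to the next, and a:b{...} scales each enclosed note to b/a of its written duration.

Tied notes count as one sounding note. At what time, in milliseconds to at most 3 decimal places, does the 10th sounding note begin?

1. 0.0ms @ 0 + 2571.429ms (3)
2. 2571.429ms @ 3 + 2571.429ms (3)
3. 5142.857ms @ 6 + 1285.714ms (3/2)
4. 6428.571ms @ 15/2 + 1285.714ms (3/2)
5. 7714.286ms @ 9 + 642.857ms (3/4)
6. 8357.143ms @ 39/4 + 642.857ms (3/4)
7. 9000.0ms @ 21/2 + 1285.714ms (3/2)
8. 10285.714ms @ 12 + 1028.571ms (6/5)
9. 11314.286ms @ 66/5 + 1028.571ms (6/5)
10. 12342.857ms @ 72/5 + 1028.571ms (6/5)
11. 13371.429ms @ 78/5 + 1028.571ms (6/5)
12. 14400.0ms @ 84/5 + 1028.571ms (6/5)

note 10 onset = 72/5b = 12342.857ms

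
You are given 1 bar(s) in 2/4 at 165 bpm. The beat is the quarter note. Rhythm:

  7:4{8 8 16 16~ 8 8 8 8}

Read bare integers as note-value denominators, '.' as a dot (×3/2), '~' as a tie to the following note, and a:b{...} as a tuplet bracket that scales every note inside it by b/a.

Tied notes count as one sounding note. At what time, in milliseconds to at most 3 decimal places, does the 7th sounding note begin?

1. 0.0ms @ 0 + 103.896ms (2/7)
2. 103.896ms @ 2/7 + 103.896ms (2/7)
3. 207.792ms @ 4/7 + 51.948ms (1/7)
4. 259.74ms @ 5/7 + 155.844ms (3/7)
5. 415.584ms @ 8/7 + 103.896ms (2/7)
6. 519.481ms @ 10/7 + 103.896ms (2/7)
7. 623.377ms @ 12/7 + 103.896ms (2/7)

note 7 onset = 12/7b = 623.377ms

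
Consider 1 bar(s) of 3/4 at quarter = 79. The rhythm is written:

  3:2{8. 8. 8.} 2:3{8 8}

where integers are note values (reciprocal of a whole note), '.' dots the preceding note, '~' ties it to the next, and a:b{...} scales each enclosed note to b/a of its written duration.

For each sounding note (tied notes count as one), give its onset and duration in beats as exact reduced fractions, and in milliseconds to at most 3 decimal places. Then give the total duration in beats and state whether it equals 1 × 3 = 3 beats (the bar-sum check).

1) 0.0ms=0b +379.747ms=1/2b
2) 379.747ms=1/2b +379.747ms=1/2b
3) 759.494ms=1b +379.747ms=1/2b
4) 1139.241ms=3/2b +569.62ms=3/4b
5) 1708.861ms=9/4b +569.62ms=3/4b
Σ=3b of 3 (79bpm 3/4) — PASS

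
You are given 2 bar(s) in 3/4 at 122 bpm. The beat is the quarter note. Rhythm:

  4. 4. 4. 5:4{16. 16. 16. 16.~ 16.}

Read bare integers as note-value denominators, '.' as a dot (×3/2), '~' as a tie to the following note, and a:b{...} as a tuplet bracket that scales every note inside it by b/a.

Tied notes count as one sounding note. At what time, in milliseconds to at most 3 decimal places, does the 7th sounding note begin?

1. 0.0ms @ 0 + 737.705ms (3/2)
2. 737.705ms @ 3/2 + 737.705ms (3/2)
3. 1475.41ms @ 3 + 737.705ms (3/2)
4. 2213.115ms @ 9/2 + 147.541ms (3/10)
5. 2360.656ms @ 24/5 + 147.541ms (3/10)
6. 2508.197ms @ 51/10 + 147.541ms (3/10)
7. 2655.738ms @ 27/5 + 295.082ms (3/5)

note 7 onset = 27/5b = 2655.738ms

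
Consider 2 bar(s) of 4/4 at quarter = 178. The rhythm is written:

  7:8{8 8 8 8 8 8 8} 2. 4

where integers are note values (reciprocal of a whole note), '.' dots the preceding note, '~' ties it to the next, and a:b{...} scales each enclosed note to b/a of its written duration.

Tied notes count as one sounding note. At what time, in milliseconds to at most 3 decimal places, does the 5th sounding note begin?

1. 0.0ms @ 0 + 192.616ms (4/7)
2. 192.616ms @ 4/7 + 192.616ms (4/7)
3. 385.233ms @ 8/7 + 192.616ms (4/7)
4. 577.849ms @ 12/7 + 192.616ms (4/7)
5. 770.465ms @ 16/7 + 192.616ms (4/7)
6. 963.082ms @ 20/7 + 192.616ms (4/7)
7. 1155.698ms @ 24/7 + 192.616ms (4/7)
8. 1348.315ms @ 4 + 1011.236ms (3)
9. 2359.551ms @ 7 + 337.079ms (1)

note 5 onset = 16/7b = 770.465ms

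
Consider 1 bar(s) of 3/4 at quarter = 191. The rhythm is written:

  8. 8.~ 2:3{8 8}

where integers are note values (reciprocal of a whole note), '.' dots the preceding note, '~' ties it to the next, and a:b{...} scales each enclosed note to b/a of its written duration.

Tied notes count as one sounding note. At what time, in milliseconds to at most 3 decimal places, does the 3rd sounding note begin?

note 3 onset = 9/4b = 706.806ms

1. 0.0ms @ 0 + 235.602ms (3/4)
2. 235.602ms @ 3/4 + 471.204ms (3/2)
3. 706.806ms @ 9/4 + 235.602ms (3/4)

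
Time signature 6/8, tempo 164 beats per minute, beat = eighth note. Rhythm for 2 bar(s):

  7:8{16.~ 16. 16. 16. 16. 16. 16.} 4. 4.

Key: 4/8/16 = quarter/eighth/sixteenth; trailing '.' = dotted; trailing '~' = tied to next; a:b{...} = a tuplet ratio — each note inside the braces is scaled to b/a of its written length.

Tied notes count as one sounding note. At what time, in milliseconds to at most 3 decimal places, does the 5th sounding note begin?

note 5 onset = 30/7b = 1567.944ms

1. 0.0ms @ 0 + 627.178ms (12/7)
2. 627.178ms @ 12/7 + 313.589ms (6/7)
3. 940.767ms @ 18/7 + 313.589ms (6/7)
4. 1254.355ms @ 24/7 + 313.589ms (6/7)
5. 1567.944ms @ 30/7 + 313.589ms (6/7)
6. 1881.533ms @ 36/7 + 313.589ms (6/7)
7. 2195.122ms @ 6 + 1097.561ms (3)
8. 3292.683ms @ 9 + 1097.561ms (3)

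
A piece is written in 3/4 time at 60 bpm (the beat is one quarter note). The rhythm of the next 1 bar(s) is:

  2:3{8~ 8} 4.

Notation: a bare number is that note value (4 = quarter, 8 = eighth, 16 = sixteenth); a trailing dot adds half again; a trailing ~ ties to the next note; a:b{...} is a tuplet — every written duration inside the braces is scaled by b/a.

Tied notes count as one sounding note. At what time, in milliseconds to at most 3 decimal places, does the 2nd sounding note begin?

1. 0.0ms @ 0 + 1500.0ms (3/2)
2. 1500.0ms @ 3/2 + 1500.0ms (3/2)

note 2 onset = 3/2b = 1500.0ms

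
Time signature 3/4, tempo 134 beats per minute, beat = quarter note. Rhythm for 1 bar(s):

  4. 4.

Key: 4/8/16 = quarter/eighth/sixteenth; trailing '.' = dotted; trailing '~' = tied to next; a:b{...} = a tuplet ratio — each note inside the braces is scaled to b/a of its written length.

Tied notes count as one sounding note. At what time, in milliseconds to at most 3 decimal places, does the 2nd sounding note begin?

1. 0.0ms @ 0 + 671.642ms (3/2)
2. 671.642ms @ 3/2 + 671.642ms (3/2)

note 2 onset = 3/2b = 671.642ms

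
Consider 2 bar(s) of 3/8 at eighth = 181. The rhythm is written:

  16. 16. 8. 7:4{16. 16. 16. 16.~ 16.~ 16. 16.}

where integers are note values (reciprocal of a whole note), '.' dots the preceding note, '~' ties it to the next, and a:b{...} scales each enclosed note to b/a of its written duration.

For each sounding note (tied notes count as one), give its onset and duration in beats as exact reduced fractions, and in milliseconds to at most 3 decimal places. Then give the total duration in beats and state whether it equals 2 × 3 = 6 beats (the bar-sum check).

1) 0.0ms=0b +248.619ms=3/4b
2) 248.619ms=3/4b +248.619ms=3/4b
3) 497.238ms=3/2b +497.238ms=3/2b
4) 994.475ms=3b +142.068ms=3/7b
5) 1136.543ms=24/7b +142.068ms=3/7b
6) 1278.611ms=27/7b +142.068ms=3/7b
7) 1420.679ms=30/7b +426.204ms=9/7b
8) 1846.882ms=39/7b +142.068ms=3/7b
Σ=6b of 6 (181bpm 3/8) — PASS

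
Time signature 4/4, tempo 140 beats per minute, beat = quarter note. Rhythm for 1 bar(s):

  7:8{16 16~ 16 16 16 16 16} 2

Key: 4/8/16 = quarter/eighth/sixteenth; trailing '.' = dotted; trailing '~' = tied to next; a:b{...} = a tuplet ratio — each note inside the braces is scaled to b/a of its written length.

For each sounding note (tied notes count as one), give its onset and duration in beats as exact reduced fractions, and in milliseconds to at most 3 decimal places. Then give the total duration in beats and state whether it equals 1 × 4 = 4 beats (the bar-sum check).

1) 0.0ms=0b +122.449ms=2/7b
2) 122.449ms=2/7b +244.898ms=4/7b
3) 367.347ms=6/7b +122.449ms=2/7b
4) 489.796ms=8/7b +122.449ms=2/7b
5) 612.245ms=10/7b +122.449ms=2/7b
6) 734.694ms=12/7b +122.449ms=2/7b
7) 857.143ms=2b +857.143ms=2b
Σ=4b of 4 (140bpm 4/4) — PASS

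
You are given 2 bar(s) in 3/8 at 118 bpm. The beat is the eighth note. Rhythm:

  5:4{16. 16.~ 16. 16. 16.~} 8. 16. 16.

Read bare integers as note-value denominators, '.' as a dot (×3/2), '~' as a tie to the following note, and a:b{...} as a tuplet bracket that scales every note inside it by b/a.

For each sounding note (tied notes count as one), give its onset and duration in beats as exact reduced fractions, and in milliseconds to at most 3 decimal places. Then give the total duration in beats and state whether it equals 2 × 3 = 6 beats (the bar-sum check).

1) 0.0ms=0b +305.085ms=3/5b
2) 305.085ms=3/5b +610.169ms=6/5b
3) 915.254ms=9/5b +305.085ms=3/5b
4) 1220.339ms=12/5b +1067.797ms=21/10b
5) 2288.136ms=9/2b +381.356ms=3/4b
6) 2669.492ms=21/4b +381.356ms=3/4b
Σ=6b of 6 (118bpm 3/8) — PASS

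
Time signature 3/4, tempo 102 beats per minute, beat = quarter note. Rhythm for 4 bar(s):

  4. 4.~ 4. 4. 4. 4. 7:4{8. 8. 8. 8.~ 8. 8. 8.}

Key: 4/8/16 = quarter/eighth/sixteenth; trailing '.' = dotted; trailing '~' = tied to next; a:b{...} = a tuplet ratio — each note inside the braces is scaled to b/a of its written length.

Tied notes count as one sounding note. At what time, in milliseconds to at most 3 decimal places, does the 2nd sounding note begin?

1. 0.0ms @ 0 + 882.353ms (3/2)
2. 882.353ms @ 3/2 + 1764.706ms (3)
3. 2647.059ms @ 9/2 + 882.353ms (3/2)
4. 3529.412ms @ 6 + 882.353ms (3/2)
5. 4411.765ms @ 15/2 + 882.353ms (3/2)
6. 5294.118ms @ 9 + 252.101ms (3/7)
7. 5546.218ms @ 66/7 + 252.101ms (3/7)
8. 5798.319ms @ 69/7 + 252.101ms (3/7)
9. 6050.42ms @ 72/7 + 504.202ms (6/7)
10. 6554.622ms @ 78/7 + 252.101ms (3/7)
11. 6806.723ms @ 81/7 + 252.101ms (3/7)

note 2 onset = 3/2b = 882.353ms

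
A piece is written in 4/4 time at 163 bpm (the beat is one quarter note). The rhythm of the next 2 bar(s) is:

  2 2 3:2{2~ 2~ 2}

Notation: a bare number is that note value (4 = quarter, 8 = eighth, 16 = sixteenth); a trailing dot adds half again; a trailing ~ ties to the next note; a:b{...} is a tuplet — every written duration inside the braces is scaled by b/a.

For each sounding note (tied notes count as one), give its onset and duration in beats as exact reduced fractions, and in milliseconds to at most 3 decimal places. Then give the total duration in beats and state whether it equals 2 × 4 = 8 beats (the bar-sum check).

1) 0.0ms=0b +736.196ms=2b
2) 736.196ms=2b +736.196ms=2b
3) 1472.393ms=4b +1472.393ms=4b
Σ=8b of 8 (163bpm 4/4) — PASS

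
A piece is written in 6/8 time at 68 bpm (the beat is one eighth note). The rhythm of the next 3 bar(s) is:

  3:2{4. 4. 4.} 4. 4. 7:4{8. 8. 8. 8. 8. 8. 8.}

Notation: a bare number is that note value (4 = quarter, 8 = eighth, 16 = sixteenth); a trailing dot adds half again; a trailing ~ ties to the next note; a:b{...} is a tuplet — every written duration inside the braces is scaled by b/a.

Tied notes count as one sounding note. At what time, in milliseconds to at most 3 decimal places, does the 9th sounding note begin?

note 9 onset = 102/7b = 12857.143ms

1. 0.0ms @ 0 + 1764.706ms (2)
2. 1764.706ms @ 2 + 1764.706ms (2)
3. 3529.412ms @ 4 + 1764.706ms (2)
4. 5294.118ms @ 6 + 2647.059ms (3)
5. 7941.176ms @ 9 + 2647.059ms (3)
6. 10588.235ms @ 12 + 756.303ms (6/7)
7. 11344.538ms @ 90/7 + 756.303ms (6/7)
8. 12100.84ms @ 96/7 + 756.303ms (6/7)
9. 12857.143ms @ 102/7 + 756.303ms (6/7)
10. 13613.445ms @ 108/7 + 756.303ms (6/7)
11. 14369.748ms @ 114/7 + 756.303ms (6/7)
12. 15126.05ms @ 120/7 + 756.303ms (6/7)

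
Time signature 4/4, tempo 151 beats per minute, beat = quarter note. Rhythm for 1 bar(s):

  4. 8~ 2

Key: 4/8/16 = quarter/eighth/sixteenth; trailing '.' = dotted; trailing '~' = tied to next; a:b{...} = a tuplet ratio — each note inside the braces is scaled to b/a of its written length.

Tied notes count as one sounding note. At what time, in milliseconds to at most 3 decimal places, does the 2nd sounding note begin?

1. 0.0ms @ 0 + 596.026ms (3/2)
2. 596.026ms @ 3/2 + 993.377ms (5/2)

note 2 onset = 3/2b = 596.026ms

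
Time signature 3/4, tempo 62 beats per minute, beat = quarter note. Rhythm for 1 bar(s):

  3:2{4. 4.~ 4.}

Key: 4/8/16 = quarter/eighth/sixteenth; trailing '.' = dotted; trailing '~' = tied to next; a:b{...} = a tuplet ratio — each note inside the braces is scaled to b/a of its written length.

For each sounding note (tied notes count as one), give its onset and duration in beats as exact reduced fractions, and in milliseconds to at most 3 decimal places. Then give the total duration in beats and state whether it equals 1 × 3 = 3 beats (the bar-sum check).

1) 0.0ms=0b +967.742ms=1b
2) 967.742ms=1b +1935.484ms=2b
Σ=3b of 3 (62bpm 3/4) — PASS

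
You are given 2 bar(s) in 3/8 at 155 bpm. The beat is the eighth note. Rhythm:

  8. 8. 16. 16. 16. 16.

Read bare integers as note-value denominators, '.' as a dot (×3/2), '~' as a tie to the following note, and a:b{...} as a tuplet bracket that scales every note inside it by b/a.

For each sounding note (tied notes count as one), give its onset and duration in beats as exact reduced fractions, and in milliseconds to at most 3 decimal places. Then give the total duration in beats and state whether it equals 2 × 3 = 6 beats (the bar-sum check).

1) 0.0ms=0b +580.645ms=3/2b
2) 580.645ms=3/2b +580.645ms=3/2b
3) 1161.29ms=3b +290.323ms=3/4b
4) 1451.613ms=15/4b +290.323ms=3/4b
5) 1741.935ms=9/2b +290.323ms=3/4b
6) 2032.258ms=21/4b +290.323ms=3/4b
Σ=6b of 6 (155bpm 3/8) — PASS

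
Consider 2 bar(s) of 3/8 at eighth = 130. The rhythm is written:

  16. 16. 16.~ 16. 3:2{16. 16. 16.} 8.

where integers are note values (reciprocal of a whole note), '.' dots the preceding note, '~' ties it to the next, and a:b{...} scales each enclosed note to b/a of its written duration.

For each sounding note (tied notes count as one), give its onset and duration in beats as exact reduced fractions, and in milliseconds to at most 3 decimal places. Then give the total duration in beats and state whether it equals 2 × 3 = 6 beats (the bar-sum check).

1) 0.0ms=0b +346.154ms=3/4b
2) 346.154ms=3/4b +346.154ms=3/4b
3) 692.308ms=3/2b +692.308ms=3/2b
4) 1384.615ms=3b +230.769ms=1/2b
5) 1615.385ms=7/2b +230.769ms=1/2b
6) 1846.154ms=4b +230.769ms=1/2b
7) 2076.923ms=9/2b +692.308ms=3/2b
Σ=6b of 6 (130bpm 3/8) — PASS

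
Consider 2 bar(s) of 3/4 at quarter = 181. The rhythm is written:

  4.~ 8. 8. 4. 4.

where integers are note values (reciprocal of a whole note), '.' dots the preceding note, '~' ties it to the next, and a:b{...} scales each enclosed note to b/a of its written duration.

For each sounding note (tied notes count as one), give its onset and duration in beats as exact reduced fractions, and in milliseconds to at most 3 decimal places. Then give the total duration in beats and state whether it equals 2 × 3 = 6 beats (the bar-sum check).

1) 0.0ms=0b +745.856ms=9/4b
2) 745.856ms=9/4b +248.619ms=3/4b
3) 994.475ms=3b +497.238ms=3/2b
4) 1491.713ms=9/2b +497.238ms=3/2b
Σ=6b of 6 (181bpm 3/4) — PASS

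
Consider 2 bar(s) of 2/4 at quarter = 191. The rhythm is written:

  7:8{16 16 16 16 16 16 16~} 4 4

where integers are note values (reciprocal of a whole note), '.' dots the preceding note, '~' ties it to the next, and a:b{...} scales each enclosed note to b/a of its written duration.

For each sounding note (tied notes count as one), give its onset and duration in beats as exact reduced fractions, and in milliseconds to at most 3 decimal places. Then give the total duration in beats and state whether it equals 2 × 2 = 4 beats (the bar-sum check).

1) 0.0ms=0b +89.753ms=2/7b
2) 89.753ms=2/7b +89.753ms=2/7b
3) 179.506ms=4/7b +89.753ms=2/7b
4) 269.26ms=6/7b +89.753ms=2/7b
5) 359.013ms=8/7b +89.753ms=2/7b
6) 448.766ms=10/7b +89.753ms=2/7b
7) 538.519ms=12/7b +403.889ms=9/7b
8) 942.408ms=3b +314.136ms=1b
Σ=4b of 4 (191bpm 2/4) — PASS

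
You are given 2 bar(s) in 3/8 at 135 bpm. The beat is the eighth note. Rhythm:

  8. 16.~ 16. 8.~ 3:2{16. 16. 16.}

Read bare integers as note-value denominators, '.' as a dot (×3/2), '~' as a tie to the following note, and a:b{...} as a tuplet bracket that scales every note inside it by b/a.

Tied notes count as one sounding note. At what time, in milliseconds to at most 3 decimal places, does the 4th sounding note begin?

note 4 onset = 5b = 2222.222ms

1. 0.0ms @ 0 + 666.667ms (3/2)
2. 666.667ms @ 3/2 + 666.667ms (3/2)
3. 1333.333ms @ 3 + 888.889ms (2)
4. 2222.222ms @ 5 + 222.222ms (1/2)
5. 2444.444ms @ 11/2 + 222.222ms (1/2)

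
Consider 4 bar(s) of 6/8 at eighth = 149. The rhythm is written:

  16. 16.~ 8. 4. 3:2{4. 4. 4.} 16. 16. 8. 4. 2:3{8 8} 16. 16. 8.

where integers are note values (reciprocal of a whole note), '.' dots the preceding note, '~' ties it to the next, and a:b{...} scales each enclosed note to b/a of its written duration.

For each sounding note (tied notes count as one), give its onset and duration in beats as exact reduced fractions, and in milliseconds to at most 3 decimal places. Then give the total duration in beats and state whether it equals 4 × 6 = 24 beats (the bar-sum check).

1) 0.0ms=0b +302.013ms=3/4b
2) 302.013ms=3/4b +906.04ms=9/4b
3) 1208.054ms=3b +1208.054ms=3b
4) 2416.107ms=6b +805.369ms=2b
5) 3221.477ms=8b +805.369ms=2b
6) 4026.846ms=10b +805.369ms=2b
7) 4832.215ms=12b +302.013ms=3/4b
8) 5134.228ms=51/4b +302.013ms=3/4b
9) 5436.242ms=27/2b +604.027ms=3/2b
10) 6040.268ms=15b +1208.054ms=3b
11) 7248.322ms=18b +604.027ms=3/2b
12) 7852.349ms=39/2b +604.027ms=3/2b
13) 8456.376ms=21b +302.013ms=3/4b
14) 8758.389ms=87/4b +302.013ms=3/4b
15) 9060.403ms=45/2b +604.027ms=3/2b
Σ=24b of 24 (149bpm 6/8) — PASS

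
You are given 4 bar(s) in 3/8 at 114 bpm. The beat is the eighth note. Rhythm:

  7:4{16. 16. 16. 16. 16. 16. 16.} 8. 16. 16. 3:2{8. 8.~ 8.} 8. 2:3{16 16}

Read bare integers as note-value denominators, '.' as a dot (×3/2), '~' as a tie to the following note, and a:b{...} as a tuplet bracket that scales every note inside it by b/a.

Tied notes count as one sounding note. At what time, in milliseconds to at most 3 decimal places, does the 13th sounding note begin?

1. 0.0ms @ 0 + 225.564ms (3/7)
2. 225.564ms @ 3/7 + 225.564ms (3/7)
3. 451.128ms @ 6/7 + 225.564ms (3/7)
4. 676.692ms @ 9/7 + 225.564ms (3/7)
5. 902.256ms @ 12/7 + 225.564ms (3/7)
6. 1127.82ms @ 15/7 + 225.564ms (3/7)
7. 1353.383ms @ 18/7 + 225.564ms (3/7)
8. 1578.947ms @ 3 + 789.474ms (3/2)
9. 2368.421ms @ 9/2 + 394.737ms (3/4)
10. 2763.158ms @ 21/4 + 394.737ms (3/4)
11. 3157.895ms @ 6 + 526.316ms (1)
12. 3684.211ms @ 7 + 1052.632ms (2)
13. 4736.842ms @ 9 + 789.474ms (3/2)
14. 5526.316ms @ 21/2 + 394.737ms (3/4)
15. 5921.053ms @ 45/4 + 394.737ms (3/4)

note 13 onset = 9b = 4736.842ms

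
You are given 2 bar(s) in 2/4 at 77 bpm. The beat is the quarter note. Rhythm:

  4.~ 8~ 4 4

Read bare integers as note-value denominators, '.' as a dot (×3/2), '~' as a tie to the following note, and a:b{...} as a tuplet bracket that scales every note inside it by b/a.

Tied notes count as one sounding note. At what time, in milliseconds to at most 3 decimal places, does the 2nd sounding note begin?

note 2 onset = 3b = 2337.662ms

1. 0.0ms @ 0 + 2337.662ms (3)
2. 2337.662ms @ 3 + 779.221ms (1)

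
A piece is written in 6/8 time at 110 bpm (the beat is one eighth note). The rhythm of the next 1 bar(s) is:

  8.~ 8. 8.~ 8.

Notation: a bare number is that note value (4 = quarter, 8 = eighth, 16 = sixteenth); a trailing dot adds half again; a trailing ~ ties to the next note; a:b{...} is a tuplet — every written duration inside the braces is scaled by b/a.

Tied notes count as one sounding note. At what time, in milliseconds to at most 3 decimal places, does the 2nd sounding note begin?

note 2 onset = 3b = 1636.364ms

1. 0.0ms @ 0 + 1636.364ms (3)
2. 1636.364ms @ 3 + 1636.364ms (3)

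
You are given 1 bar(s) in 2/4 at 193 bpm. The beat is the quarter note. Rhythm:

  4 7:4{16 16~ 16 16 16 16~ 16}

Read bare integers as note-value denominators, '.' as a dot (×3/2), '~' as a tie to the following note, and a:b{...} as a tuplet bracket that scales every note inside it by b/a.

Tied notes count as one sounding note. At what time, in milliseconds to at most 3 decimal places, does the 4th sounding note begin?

note 4 onset = 10/7b = 444.115ms

1. 0.0ms @ 0 + 310.881ms (1)
2. 310.881ms @ 1 + 44.412ms (1/7)
3. 355.292ms @ 8/7 + 88.823ms (2/7)
4. 444.115ms @ 10/7 + 44.412ms (1/7)
5. 488.527ms @ 11/7 + 44.412ms (1/7)
6. 532.939ms @ 12/7 + 88.823ms (2/7)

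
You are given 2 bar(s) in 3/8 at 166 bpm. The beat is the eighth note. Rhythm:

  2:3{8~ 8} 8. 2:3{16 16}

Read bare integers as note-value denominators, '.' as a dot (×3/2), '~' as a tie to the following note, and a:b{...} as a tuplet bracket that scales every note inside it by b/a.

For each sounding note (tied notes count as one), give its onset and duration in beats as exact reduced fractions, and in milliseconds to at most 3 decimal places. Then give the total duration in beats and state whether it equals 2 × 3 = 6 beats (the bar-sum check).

1) 0.0ms=0b +1084.337ms=3b
2) 1084.337ms=3b +542.169ms=3/2b
3) 1626.506ms=9/2b +271.084ms=3/4b
4) 1897.59ms=21/4b +271.084ms=3/4b
Σ=6b of 6 (166bpm 3/8) — PASS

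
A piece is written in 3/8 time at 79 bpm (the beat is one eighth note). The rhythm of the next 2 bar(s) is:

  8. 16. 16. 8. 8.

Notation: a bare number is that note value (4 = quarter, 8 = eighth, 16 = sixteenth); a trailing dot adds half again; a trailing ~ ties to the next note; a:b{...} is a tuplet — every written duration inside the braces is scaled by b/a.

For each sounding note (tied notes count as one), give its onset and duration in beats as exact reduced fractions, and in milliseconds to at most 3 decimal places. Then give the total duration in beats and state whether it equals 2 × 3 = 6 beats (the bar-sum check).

1) 0.0ms=0b +1139.241ms=3/2b
2) 1139.241ms=3/2b +569.62ms=3/4b
3) 1708.861ms=9/4b +569.62ms=3/4b
4) 2278.481ms=3b +1139.241ms=3/2b
5) 3417.722ms=9/2b +1139.241ms=3/2b
Σ=6b of 6 (79bpm 3/8) — PASS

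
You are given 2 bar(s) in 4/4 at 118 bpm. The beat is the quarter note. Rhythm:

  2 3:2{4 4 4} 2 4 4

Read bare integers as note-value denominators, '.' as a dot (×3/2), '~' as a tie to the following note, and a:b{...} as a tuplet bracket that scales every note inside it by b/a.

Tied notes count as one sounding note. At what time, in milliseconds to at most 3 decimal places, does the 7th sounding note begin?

note 7 onset = 7b = 3559.322ms

1. 0.0ms @ 0 + 1016.949ms (2)
2. 1016.949ms @ 2 + 338.983ms (2/3)
3. 1355.932ms @ 8/3 + 338.983ms (2/3)
4. 1694.915ms @ 10/3 + 338.983ms (2/3)
5. 2033.898ms @ 4 + 1016.949ms (2)
6. 3050.847ms @ 6 + 508.475ms (1)
7. 3559.322ms @ 7 + 508.475ms (1)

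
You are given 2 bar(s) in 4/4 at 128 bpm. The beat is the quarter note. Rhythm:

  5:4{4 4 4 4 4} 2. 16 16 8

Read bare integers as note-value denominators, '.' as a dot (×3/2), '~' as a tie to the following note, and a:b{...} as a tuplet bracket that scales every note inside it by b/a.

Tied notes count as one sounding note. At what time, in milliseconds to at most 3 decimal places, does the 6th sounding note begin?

1. 0.0ms @ 0 + 375.0ms (4/5)
2. 375.0ms @ 4/5 + 375.0ms (4/5)
3. 750.0ms @ 8/5 + 375.0ms (4/5)
4. 1125.0ms @ 12/5 + 375.0ms (4/5)
5. 1500.0ms @ 16/5 + 375.0ms (4/5)
6. 1875.0ms @ 4 + 1406.25ms (3)
7. 3281.25ms @ 7 + 117.188ms (1/4)
8. 3398.438ms @ 29/4 + 117.188ms (1/4)
9. 3515.625ms @ 15/2 + 234.375ms (1/2)

note 6 onset = 4b = 1875.0ms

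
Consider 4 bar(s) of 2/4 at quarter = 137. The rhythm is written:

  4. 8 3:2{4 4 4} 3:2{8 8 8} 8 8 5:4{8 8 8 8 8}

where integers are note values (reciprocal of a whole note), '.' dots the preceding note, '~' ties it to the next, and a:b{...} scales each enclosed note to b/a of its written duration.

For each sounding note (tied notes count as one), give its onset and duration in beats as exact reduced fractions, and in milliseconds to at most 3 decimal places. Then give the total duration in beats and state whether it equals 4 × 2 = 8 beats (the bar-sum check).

1) 0.0ms=0b +656.934ms=3/2b
2) 656.934ms=3/2b +218.978ms=1/2b
3) 875.912ms=2b +291.971ms=2/3b
4) 1167.883ms=8/3b +291.971ms=2/3b
5) 1459.854ms=10/3b +291.971ms=2/3b
6) 1751.825ms=4b +145.985ms=1/3b
7) 1897.81ms=13/3b +145.985ms=1/3b
8) 2043.796ms=14/3b +145.985ms=1/3b
9) 2189.781ms=5b +218.978ms=1/2b
10) 2408.759ms=11/2b +218.978ms=1/2b
11) 2627.737ms=6b +175.182ms=2/5b
12) 2802.92ms=32/5b +175.182ms=2/5b
13) 2978.102ms=34/5b +175.182ms=2/5b
14) 3153.285ms=36/5b +175.182ms=2/5b
15) 3328.467ms=38/5b +175.182ms=2/5b
Σ=8b of 8 (137bpm 2/4) — PASS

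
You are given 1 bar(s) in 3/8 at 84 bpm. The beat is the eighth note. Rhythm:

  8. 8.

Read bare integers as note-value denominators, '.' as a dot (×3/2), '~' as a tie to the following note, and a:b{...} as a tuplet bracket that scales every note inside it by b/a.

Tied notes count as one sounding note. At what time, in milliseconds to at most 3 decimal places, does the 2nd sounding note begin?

1. 0.0ms @ 0 + 1071.429ms (3/2)
2. 1071.429ms @ 3/2 + 1071.429ms (3/2)

note 2 onset = 3/2b = 1071.429ms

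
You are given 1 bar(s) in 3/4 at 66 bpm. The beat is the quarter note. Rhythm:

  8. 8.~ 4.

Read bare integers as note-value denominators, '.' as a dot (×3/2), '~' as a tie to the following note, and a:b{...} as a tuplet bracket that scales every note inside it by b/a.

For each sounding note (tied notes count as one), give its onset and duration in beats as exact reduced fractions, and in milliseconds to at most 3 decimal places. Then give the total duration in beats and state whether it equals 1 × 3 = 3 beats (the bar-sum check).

1) 0.0ms=0b +681.818ms=3/4b
2) 681.818ms=3/4b +2045.455ms=9/4b
Σ=3b of 3 (66bpm 3/4) — PASS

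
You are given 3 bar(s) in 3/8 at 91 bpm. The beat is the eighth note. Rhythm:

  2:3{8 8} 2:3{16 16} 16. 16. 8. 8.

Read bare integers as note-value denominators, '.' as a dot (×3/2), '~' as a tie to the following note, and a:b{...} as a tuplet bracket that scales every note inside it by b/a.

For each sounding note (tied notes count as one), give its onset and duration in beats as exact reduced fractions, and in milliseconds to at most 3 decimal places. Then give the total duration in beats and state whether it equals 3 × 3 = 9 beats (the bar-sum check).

1) 0.0ms=0b +989.011ms=3/2b
2) 989.011ms=3/2b +989.011ms=3/2b
3) 1978.022ms=3b +494.505ms=3/4b
4) 2472.527ms=15/4b +494.505ms=3/4b
5) 2967.033ms=9/2b +494.505ms=3/4b
6) 3461.538ms=21/4b +494.505ms=3/4b
7) 3956.044ms=6b +989.011ms=3/2b
8) 4945.055ms=15/2b +989.011ms=3/2b
Σ=9b of 9 (91bpm 3/8) — PASS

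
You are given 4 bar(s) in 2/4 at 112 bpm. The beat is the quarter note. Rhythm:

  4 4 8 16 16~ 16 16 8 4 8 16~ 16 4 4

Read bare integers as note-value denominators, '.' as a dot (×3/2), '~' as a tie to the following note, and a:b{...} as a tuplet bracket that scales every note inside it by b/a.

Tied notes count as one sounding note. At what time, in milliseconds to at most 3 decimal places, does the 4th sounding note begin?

note 4 onset = 5/2b = 1339.286ms

1. 0.0ms @ 0 + 535.714ms (1)
2. 535.714ms @ 1 + 535.714ms (1)
3. 1071.429ms @ 2 + 267.857ms (1/2)
4. 1339.286ms @ 5/2 + 133.929ms (1/4)
5. 1473.214ms @ 11/4 + 267.857ms (1/2)
6. 1741.071ms @ 13/4 + 133.929ms (1/4)
7. 1875.0ms @ 7/2 + 267.857ms (1/2)
8. 2142.857ms @ 4 + 535.714ms (1)
9. 2678.571ms @ 5 + 267.857ms (1/2)
10. 2946.429ms @ 11/2 + 267.857ms (1/2)
11. 3214.286ms @ 6 + 535.714ms (1)
12. 3750.0ms @ 7 + 535.714ms (1)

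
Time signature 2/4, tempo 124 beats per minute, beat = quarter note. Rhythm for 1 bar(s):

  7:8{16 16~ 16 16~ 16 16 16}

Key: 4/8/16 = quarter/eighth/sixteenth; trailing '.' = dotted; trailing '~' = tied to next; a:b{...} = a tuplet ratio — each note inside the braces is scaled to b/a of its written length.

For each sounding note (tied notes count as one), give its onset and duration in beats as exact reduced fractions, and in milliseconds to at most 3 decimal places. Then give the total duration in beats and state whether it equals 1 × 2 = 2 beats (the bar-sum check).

1) 0.0ms=0b +138.249ms=2/7b
2) 138.249ms=2/7b +276.498ms=4/7b
3) 414.747ms=6/7b +276.498ms=4/7b
4) 691.244ms=10/7b +138.249ms=2/7b
5) 829.493ms=12/7b +138.249ms=2/7b
Σ=2b of 2 (124bpm 2/4) — PASS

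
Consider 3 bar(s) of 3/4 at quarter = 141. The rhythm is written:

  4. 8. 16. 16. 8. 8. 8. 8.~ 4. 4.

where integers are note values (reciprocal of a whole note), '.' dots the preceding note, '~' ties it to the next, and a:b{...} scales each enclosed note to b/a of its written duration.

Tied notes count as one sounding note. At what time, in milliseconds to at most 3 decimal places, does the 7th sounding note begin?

note 7 onset = 9/2b = 1914.894ms

1. 0.0ms @ 0 + 638.298ms (3/2)
2. 638.298ms @ 3/2 + 319.149ms (3/4)
3. 957.447ms @ 9/4 + 159.574ms (3/8)
4. 1117.021ms @ 21/8 + 159.574ms (3/8)
5. 1276.596ms @ 3 + 319.149ms (3/4)
6. 1595.745ms @ 15/4 + 319.149ms (3/4)
7. 1914.894ms @ 9/2 + 319.149ms (3/4)
8. 2234.043ms @ 21/4 + 957.447ms (9/4)
9. 3191.489ms @ 15/2 + 638.298ms (3/2)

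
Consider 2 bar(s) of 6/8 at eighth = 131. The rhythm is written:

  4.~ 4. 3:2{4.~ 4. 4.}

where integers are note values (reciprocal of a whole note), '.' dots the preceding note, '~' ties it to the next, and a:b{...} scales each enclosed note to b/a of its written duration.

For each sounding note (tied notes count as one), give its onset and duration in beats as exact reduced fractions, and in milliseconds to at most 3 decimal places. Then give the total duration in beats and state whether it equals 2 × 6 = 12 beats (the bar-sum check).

1) 0.0ms=0b +2748.092ms=6b
2) 2748.092ms=6b +1832.061ms=4b
3) 4580.153ms=10b +916.031ms=2b
Σ=12b of 12 (131bpm 6/8) — PASS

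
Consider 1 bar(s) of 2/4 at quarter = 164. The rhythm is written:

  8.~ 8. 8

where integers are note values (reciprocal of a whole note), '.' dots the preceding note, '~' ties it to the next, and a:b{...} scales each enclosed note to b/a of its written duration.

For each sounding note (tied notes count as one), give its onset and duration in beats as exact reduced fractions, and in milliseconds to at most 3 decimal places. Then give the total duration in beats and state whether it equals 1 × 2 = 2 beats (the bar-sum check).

1) 0.0ms=0b +548.78ms=3/2b
2) 548.78ms=3/2b +182.927ms=1/2b
Σ=2b of 2 (164bpm 2/4) — PASS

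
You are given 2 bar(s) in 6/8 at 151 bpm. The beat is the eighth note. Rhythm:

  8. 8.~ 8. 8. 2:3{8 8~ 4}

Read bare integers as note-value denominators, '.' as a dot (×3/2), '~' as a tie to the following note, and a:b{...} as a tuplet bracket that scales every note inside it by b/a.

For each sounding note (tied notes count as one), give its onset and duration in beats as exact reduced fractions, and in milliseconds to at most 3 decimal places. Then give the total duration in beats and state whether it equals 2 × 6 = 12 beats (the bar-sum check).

1) 0.0ms=0b +596.026ms=3/2b
2) 596.026ms=3/2b +1192.053ms=3b
3) 1788.079ms=9/2b +596.026ms=3/2b
4) 2384.106ms=6b +596.026ms=3/2b
5) 2980.132ms=15/2b +1788.079ms=9/2b
Σ=12b of 12 (151bpm 6/8) — PASS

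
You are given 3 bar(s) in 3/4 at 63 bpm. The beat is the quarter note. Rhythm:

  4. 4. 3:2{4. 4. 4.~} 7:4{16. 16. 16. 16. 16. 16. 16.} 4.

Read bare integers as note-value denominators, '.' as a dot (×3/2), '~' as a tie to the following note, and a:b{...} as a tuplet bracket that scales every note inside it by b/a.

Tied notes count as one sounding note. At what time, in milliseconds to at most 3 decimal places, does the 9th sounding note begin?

1. 0.0ms @ 0 + 1428.571ms (3/2)
2. 1428.571ms @ 3/2 + 1428.571ms (3/2)
3. 2857.143ms @ 3 + 952.381ms (1)
4. 3809.524ms @ 4 + 952.381ms (1)
5. 4761.905ms @ 5 + 1156.463ms (17/14)
6. 5918.367ms @ 87/14 + 204.082ms (3/14)
7. 6122.449ms @ 45/7 + 204.082ms (3/14)
8. 6326.531ms @ 93/14 + 204.082ms (3/14)
9. 6530.612ms @ 48/7 + 204.082ms (3/14)
10. 6734.694ms @ 99/14 + 204.082ms (3/14)
11. 6938.776ms @ 51/7 + 204.082ms (3/14)
12. 7142.857ms @ 15/2 + 1428.571ms (3/2)

note 9 onset = 48/7b = 6530.612ms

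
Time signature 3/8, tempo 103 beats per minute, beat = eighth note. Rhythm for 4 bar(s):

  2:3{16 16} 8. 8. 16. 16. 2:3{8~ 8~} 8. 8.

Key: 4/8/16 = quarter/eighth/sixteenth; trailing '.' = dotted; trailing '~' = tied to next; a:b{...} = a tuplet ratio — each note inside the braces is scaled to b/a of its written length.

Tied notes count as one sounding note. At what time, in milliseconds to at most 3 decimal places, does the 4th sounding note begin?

1. 0.0ms @ 0 + 436.893ms (3/4)
2. 436.893ms @ 3/4 + 436.893ms (3/4)
3. 873.786ms @ 3/2 + 873.786ms (3/2)
4. 1747.573ms @ 3 + 873.786ms (3/2)
5. 2621.359ms @ 9/2 + 436.893ms (3/4)
6. 3058.252ms @ 21/4 + 436.893ms (3/4)
7. 3495.146ms @ 6 + 2621.359ms (9/2)
8. 6116.505ms @ 21/2 + 873.786ms (3/2)

note 4 onset = 3b = 1747.573ms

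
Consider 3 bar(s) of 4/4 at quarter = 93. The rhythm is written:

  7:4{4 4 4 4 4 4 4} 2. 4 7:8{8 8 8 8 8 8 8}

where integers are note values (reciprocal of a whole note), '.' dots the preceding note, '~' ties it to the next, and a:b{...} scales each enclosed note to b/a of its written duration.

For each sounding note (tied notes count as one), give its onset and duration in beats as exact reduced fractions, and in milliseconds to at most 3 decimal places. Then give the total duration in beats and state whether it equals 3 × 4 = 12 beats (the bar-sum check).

1) 0.0ms=0b +368.664ms=4/7b
2) 368.664ms=4/7b +368.664ms=4/7b
3) 737.327ms=8/7b +368.664ms=4/7b
4) 1105.991ms=12/7b +368.664ms=4/7b
5) 1474.654ms=16/7b +368.664ms=4/7b
6) 1843.318ms=20/7b +368.664ms=4/7b
7) 2211.982ms=24/7b +368.664ms=4/7b
8) 2580.645ms=4b +1935.484ms=3b
9) 4516.129ms=7b +645.161ms=1b
10) 5161.29ms=8b +368.664ms=4/7b
11) 5529.954ms=60/7b +368.664ms=4/7b
12) 5898.618ms=64/7b +368.664ms=4/7b
13) 6267.281ms=68/7b +368.664ms=4/7b
14) 6635.945ms=72/7b +368.664ms=4/7b
15) 7004.608ms=76/7b +368.664ms=4/7b
16) 7373.272ms=80/7b +368.664ms=4/7b
Σ=12b of 12 (93bpm 4/4) — PASS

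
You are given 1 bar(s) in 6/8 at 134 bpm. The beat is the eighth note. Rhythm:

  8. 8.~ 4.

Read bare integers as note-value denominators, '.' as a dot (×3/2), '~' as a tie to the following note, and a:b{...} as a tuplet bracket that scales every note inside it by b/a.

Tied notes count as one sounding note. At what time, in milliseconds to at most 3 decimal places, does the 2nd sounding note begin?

note 2 onset = 3/2b = 671.642ms

1. 0.0ms @ 0 + 671.642ms (3/2)
2. 671.642ms @ 3/2 + 2014.925ms (9/2)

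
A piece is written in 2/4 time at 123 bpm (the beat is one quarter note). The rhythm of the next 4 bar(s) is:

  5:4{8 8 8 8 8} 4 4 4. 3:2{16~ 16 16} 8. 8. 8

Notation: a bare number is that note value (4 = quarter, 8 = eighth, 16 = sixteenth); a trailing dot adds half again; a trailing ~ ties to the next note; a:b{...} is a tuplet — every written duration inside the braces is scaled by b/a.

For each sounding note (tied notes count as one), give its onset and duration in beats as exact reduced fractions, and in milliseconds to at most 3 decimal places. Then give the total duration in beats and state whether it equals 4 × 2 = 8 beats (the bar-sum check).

1) 0.0ms=0b +195.122ms=2/5b
2) 195.122ms=2/5b +195.122ms=2/5b
3) 390.244ms=4/5b +195.122ms=2/5b
4) 585.366ms=6/5b +195.122ms=2/5b
5) 780.488ms=8/5b +195.122ms=2/5b
6) 975.61ms=2b +487.805ms=1b
7) 1463.415ms=3b +487.805ms=1b
8) 1951.22ms=4b +731.707ms=3/2b
9) 2682.927ms=11/2b +162.602ms=1/3b
10) 2845.528ms=35/6b +81.301ms=1/6b
11) 2926.829ms=6b +365.854ms=3/4b
12) 3292.683ms=27/4b +365.854ms=3/4b
13) 3658.537ms=15/2b +243.902ms=1/2b
Σ=8b of 8 (123bpm 2/4) — PASS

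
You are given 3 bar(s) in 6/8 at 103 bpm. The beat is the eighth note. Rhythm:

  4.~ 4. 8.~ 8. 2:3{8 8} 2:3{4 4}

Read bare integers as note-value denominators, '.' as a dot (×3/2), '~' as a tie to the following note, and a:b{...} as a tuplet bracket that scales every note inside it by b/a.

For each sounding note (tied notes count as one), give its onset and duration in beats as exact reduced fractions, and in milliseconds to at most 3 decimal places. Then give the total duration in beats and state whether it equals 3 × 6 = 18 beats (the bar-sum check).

1) 0.0ms=0b +3495.146ms=6b
2) 3495.146ms=6b +1747.573ms=3b
3) 5242.718ms=9b +873.786ms=3/2b
4) 6116.505ms=21/2b +873.786ms=3/2b
5) 6990.291ms=12b +1747.573ms=3b
6) 8737.864ms=15b +1747.573ms=3b
Σ=18b of 18 (103bpm 6/8) — PASS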